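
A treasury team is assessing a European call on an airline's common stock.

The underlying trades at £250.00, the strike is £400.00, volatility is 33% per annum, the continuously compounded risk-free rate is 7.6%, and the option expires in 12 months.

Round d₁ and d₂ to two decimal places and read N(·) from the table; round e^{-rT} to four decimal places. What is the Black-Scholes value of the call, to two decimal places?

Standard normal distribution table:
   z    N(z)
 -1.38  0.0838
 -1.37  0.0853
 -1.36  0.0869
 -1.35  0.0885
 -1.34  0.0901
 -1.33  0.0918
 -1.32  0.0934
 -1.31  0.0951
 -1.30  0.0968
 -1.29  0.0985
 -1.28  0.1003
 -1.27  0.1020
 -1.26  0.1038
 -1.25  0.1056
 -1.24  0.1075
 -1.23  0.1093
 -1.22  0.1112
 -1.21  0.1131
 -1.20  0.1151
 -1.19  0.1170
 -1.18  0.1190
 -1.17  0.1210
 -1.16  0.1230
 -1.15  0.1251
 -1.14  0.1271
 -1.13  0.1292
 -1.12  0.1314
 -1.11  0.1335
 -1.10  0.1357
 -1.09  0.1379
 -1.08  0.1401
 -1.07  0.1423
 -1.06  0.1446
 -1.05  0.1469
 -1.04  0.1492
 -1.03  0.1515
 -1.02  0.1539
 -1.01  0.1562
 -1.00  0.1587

£5.66

σ√T = 0.33 × 1.0000 = 0.3300
d₁ = [ln(250/400) + (0.076 + 0.33²/2)·1] / 0.3300 = [-0.4700 + 0.1305] / 0.3300 = -1.0290 which rounds to -1.03
d₂ = d₁ − σ√T = -1.0290 − 0.3300 = -1.3590 which rounds to -1.36
e^(−rT) = e^(−0.076·1) = 0.9268
N(d₁) = N(-1.03) = 0.1515;  N(d₂) = N(-1.36) = 0.0869
C = 250·0.1515 − 400·0.9268·0.0869 = 37.8750 − 32.2156 = 5.6594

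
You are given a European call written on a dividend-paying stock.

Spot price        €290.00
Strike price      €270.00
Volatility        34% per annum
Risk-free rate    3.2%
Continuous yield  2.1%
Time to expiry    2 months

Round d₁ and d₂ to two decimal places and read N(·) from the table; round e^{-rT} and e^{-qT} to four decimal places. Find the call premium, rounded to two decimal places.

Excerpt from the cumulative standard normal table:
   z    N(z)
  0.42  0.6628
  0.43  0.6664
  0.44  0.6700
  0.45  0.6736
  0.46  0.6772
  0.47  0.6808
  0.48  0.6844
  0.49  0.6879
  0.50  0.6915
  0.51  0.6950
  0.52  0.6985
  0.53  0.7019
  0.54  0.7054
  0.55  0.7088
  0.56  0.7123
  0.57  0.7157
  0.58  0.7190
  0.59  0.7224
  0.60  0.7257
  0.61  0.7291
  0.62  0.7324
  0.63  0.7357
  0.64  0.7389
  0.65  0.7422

€27.84

σ√T = 0.34·√0.1667 = 0.1388
d₁ = [ln(290/270) + (0.032 − 0.021 + 0.34²/2)·0.1667] / 0.1388 = [0.0715 + 0.0115] / 0.1388 = 0.5974 → 0.60
d₂ = d₁ − σ√T = 0.5974 − 0.1388 = 0.4586 → 0.46
e^(−qT) = e^(−0.021·0.1667) = 0.9965;  e^(−rT) = e^(−0.032·0.1667) = 0.9947
N(d₁) = N(0.60) = 0.7257;  N(d₂) = N(0.46) = 0.6772
C = 290·0.9965·0.7257 − 270·0.9947·0.6772 = 209.7164 − 181.8749 = 27.8415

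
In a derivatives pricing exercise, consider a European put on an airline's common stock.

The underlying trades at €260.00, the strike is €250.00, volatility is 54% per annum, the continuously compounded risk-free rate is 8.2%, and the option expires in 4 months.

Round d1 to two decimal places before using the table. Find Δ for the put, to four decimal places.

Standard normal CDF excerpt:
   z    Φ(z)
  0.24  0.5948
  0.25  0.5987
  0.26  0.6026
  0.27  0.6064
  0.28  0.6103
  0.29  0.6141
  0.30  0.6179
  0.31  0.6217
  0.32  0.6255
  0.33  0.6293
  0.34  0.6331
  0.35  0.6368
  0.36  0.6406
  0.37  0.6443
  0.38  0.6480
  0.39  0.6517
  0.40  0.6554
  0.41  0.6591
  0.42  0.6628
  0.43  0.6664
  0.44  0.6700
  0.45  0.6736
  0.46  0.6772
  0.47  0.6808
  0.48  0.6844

-0.3557

σ√T = 0.54 × 0.5774 = 0.3118
ln(S/K) + (r + σ²/2)T = ln(260/250) + (0.082 + 0.54²/2)·0.3333 = 0.0392 + 0.0759 = 0.1152
d₁ = 0.1152 / 0.3118 = 0.3694 ⇒ 0.37
N(d₁) = N(0.37) = 0.6443
Δ_put = N(d₁) − 1 = 0.6443 − 1 = -0.3557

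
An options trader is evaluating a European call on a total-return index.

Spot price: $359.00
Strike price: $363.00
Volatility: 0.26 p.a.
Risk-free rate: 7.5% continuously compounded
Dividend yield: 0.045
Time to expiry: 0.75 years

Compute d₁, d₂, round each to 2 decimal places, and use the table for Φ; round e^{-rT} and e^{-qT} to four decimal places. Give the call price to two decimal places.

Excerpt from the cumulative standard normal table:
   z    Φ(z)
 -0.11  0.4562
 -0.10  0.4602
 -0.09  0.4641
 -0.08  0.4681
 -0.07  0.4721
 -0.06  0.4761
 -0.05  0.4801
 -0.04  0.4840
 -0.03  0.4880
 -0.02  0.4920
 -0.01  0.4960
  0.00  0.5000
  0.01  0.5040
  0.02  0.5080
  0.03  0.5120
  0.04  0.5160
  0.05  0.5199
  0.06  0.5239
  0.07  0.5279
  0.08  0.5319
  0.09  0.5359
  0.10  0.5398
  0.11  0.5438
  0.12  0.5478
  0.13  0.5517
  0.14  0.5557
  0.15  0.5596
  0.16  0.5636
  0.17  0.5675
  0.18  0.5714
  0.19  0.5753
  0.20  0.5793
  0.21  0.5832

σ√T = 0.26·√0.75 = 0.2252
d₁ = [ln(359/363) + (0.075 − 0.045 + ½·0.26²)·0.75] / (σ√T) = (-0.0111 + 0.0478) / 0.2252 = 0.1633 which rounds to 0.16
d₂ = 0.1633 − 0.2252 = -0.0619 which rounds to -0.06
exp(−qT) = exp(−0.045·0.75) = 0.9668;  exp(−rT) = exp(−0.075·0.75) = 0.9453
C = 359·0.9668·N(0.16) − 363·0.9453·N(-0.06) = 359·0.9668·0.5636 − 363·0.9453·0.4761 = 195.6150 − 163.3708 = 32.2442

$32.24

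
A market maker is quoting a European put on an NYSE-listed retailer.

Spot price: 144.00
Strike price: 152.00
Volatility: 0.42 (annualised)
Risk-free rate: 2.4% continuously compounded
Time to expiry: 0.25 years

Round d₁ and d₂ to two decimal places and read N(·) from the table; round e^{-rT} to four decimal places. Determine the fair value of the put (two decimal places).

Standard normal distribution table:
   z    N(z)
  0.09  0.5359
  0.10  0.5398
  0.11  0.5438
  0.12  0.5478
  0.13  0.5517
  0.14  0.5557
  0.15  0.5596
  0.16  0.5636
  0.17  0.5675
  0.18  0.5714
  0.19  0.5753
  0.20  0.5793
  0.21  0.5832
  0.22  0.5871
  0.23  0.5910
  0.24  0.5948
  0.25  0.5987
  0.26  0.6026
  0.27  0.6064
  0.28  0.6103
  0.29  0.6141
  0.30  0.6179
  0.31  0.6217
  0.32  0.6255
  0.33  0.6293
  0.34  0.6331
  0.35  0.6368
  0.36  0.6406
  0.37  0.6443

16.20

σ√T = 0.42 × 0.5000 = 0.2100
ln(S/K) + (r + σ²/2)T = ln(144/152) + (0.024 + 0.42²/2)·0.25 = -0.0541 + 0.0280 = -0.0260
d₁ = -0.0260 / 0.2100 = -0.1239 ≈ -0.12
d₂ = d₁ − σ√T = -0.1239 − 0.2100 = -0.3339 ≈ -0.33
e^(−rT) = e^(−0.024·0.25) = 0.9940
P = 152·0.9940·N(0.33) − 144·N(0.12) = 152·0.9940·0.6293 − 144·0.5478 = 95.0797 − 78.8832 = 16.1965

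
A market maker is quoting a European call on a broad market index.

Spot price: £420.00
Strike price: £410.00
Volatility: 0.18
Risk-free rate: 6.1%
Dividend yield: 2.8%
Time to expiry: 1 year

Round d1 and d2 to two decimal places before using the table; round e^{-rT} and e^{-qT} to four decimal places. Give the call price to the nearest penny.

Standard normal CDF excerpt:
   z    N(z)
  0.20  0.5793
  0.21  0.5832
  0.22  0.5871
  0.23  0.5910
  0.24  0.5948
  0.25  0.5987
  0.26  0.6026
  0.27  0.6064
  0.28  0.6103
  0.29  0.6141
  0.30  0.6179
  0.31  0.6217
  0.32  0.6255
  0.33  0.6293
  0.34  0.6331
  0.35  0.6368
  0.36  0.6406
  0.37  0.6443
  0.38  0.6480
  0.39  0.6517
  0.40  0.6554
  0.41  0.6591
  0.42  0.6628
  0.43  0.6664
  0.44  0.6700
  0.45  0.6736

£41.22

σ√T = 0.18 × 1.0000 = 0.1800
d₁ = [ln(420/410) + (0.061 − 0.028 + ½·0.18²)·1] / (σ√T) = (0.0241 + 0.0492) / 0.1800 = 0.4072 ⇒ 0.41
d₂ = 0.4072 − 0.1800 = 0.2272 ⇒ 0.23
e^(−qT) = e^(−0.028·1) = 0.9724;  e^(−rT) = e^(−0.061·1) = 0.9408
N(d₁) = N(0.41) = 0.6591;  N(d₂) = N(0.23) = 0.5910
C = 420·0.9724·0.6591 − 410·0.9408·0.5910 = 269.1817 − 227.9652 = 41.2165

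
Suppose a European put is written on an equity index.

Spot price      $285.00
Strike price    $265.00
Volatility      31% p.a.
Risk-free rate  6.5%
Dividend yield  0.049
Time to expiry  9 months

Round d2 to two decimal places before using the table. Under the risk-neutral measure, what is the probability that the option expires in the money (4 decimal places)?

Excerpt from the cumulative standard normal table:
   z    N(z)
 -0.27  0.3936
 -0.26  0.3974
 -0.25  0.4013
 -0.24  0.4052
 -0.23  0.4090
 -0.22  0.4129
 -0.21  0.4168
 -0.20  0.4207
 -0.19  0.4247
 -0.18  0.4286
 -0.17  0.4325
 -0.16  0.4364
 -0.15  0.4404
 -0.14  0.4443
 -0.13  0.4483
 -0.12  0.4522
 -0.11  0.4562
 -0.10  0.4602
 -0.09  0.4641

0.4286

σ√T = 0.31 × 0.8660 = 0.2685
d₁ = [ln(285/265) + (0.065 − 0.049 + ½·0.31²)·0.75] / (σ√T) = (0.0728 + 0.0480) / 0.2685 = 0.4499 ≈ 0.45
d₂ = 0.4499 − 0.2685 = 0.1815 ≈ 0.18
Pr(exercise) under Q = N(−d₂) = N(-0.18) = 0.4286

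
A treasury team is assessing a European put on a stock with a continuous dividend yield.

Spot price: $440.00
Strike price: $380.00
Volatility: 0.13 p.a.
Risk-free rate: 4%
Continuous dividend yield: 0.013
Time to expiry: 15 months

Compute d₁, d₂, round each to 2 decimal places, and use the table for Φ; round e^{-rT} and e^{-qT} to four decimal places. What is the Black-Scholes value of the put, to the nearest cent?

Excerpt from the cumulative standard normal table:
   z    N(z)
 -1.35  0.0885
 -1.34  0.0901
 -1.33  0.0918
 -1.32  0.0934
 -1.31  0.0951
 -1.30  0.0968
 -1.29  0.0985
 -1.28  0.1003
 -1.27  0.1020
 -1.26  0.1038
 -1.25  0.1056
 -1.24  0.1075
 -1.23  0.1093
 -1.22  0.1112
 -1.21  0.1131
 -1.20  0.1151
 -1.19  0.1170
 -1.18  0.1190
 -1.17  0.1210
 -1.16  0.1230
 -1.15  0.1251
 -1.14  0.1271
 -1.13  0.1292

$2.57

σ√T = 0.13·√1.25 = 0.1453
d₁ = [ln(440/380) + (0.04 − 0.013 + 0.13²/2)·1.25] / 0.1453 = [0.1466 + 0.0443] / 0.1453 = 1.3135 which rounds to 1.31
d₂ = d₁ − σ√T = 1.3135 − 0.1453 = 1.1682 which rounds to 1.17
exp(−qT) = exp(−0.013·1.25) = 0.9839;  exp(−rT) = exp(−0.04·1.25) = 0.9512
N(−d₂) = N(-1.17) = 0.1210;  N(−d₁) = N(-1.31) = 0.0951
P = 380·0.9512·0.1210 − 440·0.9839·0.0951 = 43.7362 − 41.1703 = 2.5659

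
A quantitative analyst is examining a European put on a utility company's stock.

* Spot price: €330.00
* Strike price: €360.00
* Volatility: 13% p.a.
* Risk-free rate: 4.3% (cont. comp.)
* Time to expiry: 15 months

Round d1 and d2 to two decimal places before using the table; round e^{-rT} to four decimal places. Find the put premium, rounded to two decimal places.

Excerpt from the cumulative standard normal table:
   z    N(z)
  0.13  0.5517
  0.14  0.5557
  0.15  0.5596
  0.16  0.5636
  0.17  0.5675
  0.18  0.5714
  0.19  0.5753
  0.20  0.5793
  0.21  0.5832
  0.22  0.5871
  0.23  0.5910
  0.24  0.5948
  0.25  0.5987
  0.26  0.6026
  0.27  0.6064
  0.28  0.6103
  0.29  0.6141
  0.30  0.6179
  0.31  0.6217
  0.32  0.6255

T = 1.25;  σ√T = 0.1453
ln(S/K) + (r + σ²/2)T = ln(330/360) + (0.043 + 0.13²/2)·1.25 = -0.0870 + 0.0643 = -0.0227
d₁ = -0.0227 / 0.1453 = -0.1562 ≈ -0.16
d₂ = d₁ − σ√T = -0.1562 − 0.1453 = -0.3015 ≈ -0.30
exp(−rT) = exp(−0.043·1.25) = 0.9477
N(−d₂) = N(0.30) = 0.6179;  N(−d₁) = N(0.16) = 0.5636
P = 360·0.9477·0.6179 − 330·0.5636 = 210.8102 − 185.9880 = 24.8222

€24.82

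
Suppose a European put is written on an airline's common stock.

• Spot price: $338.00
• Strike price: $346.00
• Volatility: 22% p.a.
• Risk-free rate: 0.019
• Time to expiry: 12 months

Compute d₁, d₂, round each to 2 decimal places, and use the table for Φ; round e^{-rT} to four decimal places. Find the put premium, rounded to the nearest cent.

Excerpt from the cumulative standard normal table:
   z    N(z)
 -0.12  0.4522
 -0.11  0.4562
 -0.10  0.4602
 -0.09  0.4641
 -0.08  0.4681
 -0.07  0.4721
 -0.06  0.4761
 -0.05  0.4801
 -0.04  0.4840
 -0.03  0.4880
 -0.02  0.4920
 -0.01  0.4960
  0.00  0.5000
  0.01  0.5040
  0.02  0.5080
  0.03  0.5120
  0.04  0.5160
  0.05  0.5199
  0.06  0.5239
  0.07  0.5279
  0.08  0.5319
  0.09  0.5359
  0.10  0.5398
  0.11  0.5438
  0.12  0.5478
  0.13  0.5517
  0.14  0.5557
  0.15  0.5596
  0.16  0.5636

σ√T = 0.22 × 1.0000 = 0.2200
d₁ = [ln(338/346) + (0.019 + ½·0.22²)·1] / (σ√T) = (-0.0234 + 0.0432) / 0.2200 = 0.0900 which rounds to 0.09
d₂ = 0.0900 − 0.2200 = -0.1300 which rounds to -0.13
e^(−rT) = e^(−0.019·1) = 0.9812
N(−d₂) = N(0.13) = 0.5517;  N(−d₁) = N(-0.09) = 0.4641
P = 346·0.9812·0.5517 − 338·0.4641 = 187.2995 − 156.8658 = 30.4337

$30.43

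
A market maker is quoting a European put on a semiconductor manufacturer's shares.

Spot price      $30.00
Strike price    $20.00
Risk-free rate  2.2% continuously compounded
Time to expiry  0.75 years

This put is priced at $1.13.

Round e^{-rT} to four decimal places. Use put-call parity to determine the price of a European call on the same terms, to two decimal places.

$11.46

exp(−rT) = exp(−0.022·0.75) = 0.9836
Put-call parity: C − P = S − K·e^(−rT) = 30 − 20·0.9836 = 30 − 19.6720 = 10.3280
C = P + (C − P) = 1.13 + (10.3280) = 11.4580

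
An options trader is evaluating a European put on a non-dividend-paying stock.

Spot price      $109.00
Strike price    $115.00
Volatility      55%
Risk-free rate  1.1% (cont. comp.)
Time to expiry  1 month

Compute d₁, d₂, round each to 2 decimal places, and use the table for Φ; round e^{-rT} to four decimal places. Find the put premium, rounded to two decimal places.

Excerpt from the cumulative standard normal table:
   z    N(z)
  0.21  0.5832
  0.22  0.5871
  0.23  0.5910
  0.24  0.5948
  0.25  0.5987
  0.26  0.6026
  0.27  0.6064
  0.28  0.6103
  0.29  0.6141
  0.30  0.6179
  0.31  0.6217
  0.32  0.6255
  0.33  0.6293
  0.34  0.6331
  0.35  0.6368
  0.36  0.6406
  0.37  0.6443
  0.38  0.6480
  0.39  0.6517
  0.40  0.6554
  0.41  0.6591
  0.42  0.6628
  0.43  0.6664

σ√T = 0.55·√0.08333 = 0.1588
d₁ = [ln(109/115) + (0.011 + 0.55²/2)·0.08333] / 0.1588 = [-0.0536 + 0.0135] / 0.1588 = -0.2523 ≈ -0.25
d₂ = d₁ − σ√T = -0.2523 − 0.1588 = -0.4111 ≈ -0.41
e^(−rT) = e^(−0.011·0.08333) = 0.9991
N(−d₂) = N(0.41) = 0.6591;  N(−d₁) = N(0.25) = 0.5987
P = 115·0.9991·0.6591 − 109·0.5987 = 75.7283 − 65.2583 = 10.4700

$10.47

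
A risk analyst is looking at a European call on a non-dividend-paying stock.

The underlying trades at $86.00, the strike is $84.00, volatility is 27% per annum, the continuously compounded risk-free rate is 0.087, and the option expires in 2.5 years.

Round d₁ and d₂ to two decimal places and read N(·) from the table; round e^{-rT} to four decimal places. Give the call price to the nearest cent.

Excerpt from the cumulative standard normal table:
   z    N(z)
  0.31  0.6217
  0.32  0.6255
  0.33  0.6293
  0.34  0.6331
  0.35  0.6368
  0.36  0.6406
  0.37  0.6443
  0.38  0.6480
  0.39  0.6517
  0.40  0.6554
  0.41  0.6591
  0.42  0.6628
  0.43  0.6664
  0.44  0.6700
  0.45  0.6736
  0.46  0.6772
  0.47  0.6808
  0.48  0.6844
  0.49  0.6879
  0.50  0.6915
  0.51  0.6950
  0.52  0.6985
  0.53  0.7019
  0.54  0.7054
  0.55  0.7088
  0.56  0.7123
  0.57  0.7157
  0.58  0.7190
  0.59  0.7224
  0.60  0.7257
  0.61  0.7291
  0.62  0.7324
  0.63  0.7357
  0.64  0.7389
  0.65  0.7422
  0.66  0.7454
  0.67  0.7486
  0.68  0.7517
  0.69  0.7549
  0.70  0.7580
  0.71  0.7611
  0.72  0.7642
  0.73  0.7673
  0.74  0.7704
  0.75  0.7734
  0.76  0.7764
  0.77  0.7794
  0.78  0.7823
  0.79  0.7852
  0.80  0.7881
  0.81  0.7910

$24.24

T = 2.5;  σ√T = 0.4269
d₁ = [ln(86/84) + (0.087 + 0.27²/2)·2.5] / 0.4269 = [0.0235 + 0.3086] / 0.4269 = 0.7781 which rounds to 0.78
d₂ = d₁ − σ√T = 0.7781 − 0.4269 = 0.3511 which rounds to 0.35
e^(−rT) = e^(−0.087·2.5) = 0.8045
C = 86·N(0.78) − 84·0.8045·N(0.35) = 86·0.7823 − 84·0.8045·0.6368 = 67.2778 − 43.0337 = 24.2441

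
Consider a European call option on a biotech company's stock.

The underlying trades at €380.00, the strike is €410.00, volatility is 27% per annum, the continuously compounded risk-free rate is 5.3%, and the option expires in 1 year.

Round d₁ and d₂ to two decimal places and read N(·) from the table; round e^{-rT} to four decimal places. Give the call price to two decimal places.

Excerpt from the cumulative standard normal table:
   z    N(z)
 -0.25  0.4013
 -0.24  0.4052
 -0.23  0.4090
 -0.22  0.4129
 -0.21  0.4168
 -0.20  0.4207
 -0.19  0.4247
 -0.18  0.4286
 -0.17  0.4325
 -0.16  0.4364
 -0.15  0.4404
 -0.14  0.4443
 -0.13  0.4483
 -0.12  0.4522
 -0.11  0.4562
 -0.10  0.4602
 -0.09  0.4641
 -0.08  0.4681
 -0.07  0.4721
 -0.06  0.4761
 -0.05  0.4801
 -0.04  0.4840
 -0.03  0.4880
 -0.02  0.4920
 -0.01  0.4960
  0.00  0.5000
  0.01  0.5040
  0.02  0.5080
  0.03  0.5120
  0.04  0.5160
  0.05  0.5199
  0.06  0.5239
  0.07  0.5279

σ√T = 0.27·√1 = 0.2700
d₁ = [ln(380/410) + (0.053 + 0.27²/2)·1] / 0.2700 = [-0.0760 + 0.0895] / 0.2700 = 0.0499 → 0.05
d₂ = d₁ − σ√T = 0.0499 − 0.2700 = -0.2201 → -0.22
exp(−rT) = exp(−0.053·1) = 0.9484
C = 380·N(0.05) − 410·0.9484·N(-0.22) = 380·0.5199 − 410·0.9484·0.4129 = 197.5620 − 160.5537 = 37.0083

€37.01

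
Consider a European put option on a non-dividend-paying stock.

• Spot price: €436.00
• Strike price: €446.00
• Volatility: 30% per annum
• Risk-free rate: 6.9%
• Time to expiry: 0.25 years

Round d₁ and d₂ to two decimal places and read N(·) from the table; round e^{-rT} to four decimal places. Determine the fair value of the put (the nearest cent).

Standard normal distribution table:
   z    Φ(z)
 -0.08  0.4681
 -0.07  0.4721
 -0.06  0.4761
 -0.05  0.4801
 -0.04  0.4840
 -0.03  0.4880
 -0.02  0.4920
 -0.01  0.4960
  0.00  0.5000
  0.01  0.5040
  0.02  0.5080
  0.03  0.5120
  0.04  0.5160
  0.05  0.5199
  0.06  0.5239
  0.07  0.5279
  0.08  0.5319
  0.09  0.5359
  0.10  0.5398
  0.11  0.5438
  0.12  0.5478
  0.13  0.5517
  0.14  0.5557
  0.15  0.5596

€27.36

σ√T = 0.3 × 0.5000 = 0.1500
d₁ = [ln(436/446) + (0.069 + 0.3²/2)·0.25] / 0.1500 = [-0.0227 + 0.0285] / 0.1500 = 0.0388 → 0.04
d₂ = d₁ − σ√T = 0.0388 − 0.1500 = -0.1112 → -0.11
e^(−rT) = e^(−0.069·0.25) = 0.9829
P = 446·0.9829·N(0.11) − 436·N(-0.04) = 446·0.9829·0.5438 − 436·0.4840 = 238.3875 − 211.0240 = 27.3635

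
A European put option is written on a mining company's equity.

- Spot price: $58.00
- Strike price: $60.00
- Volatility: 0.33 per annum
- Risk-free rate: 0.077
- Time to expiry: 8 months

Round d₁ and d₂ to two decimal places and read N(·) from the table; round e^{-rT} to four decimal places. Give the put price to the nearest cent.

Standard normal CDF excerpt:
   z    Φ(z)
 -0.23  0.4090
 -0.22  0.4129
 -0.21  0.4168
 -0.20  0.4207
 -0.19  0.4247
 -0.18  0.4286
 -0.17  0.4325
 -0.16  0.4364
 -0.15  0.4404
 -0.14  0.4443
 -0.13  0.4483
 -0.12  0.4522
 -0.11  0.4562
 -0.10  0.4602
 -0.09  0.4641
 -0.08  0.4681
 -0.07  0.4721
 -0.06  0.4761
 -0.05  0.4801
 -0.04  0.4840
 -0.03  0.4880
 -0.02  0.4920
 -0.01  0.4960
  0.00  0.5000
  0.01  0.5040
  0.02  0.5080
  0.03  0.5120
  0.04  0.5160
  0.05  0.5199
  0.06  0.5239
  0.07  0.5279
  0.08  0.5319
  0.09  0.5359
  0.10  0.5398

$5.69

T = 0.6667;  σ√T = 0.2694
ln(S/K) + (r + σ²/2)T = ln(58/60) + (0.077 + 0.33²/2)·0.6667 = -0.0339 + 0.0876 = 0.0537
d₁ = 0.0537 / 0.2694 = 0.1994 which rounds to 0.20
d₂ = d₁ − σ√T = 0.1994 − 0.2694 = -0.0700 which rounds to -0.07
exp(−rT) = exp(−0.077·0.6667) = 0.9500
N(−d₂) = N(0.07) = 0.5279;  N(−d₁) = N(-0.20) = 0.4207
P = 60·0.9500·0.5279 − 58·0.4207 = 30.0903 − 24.4006 = 5.6897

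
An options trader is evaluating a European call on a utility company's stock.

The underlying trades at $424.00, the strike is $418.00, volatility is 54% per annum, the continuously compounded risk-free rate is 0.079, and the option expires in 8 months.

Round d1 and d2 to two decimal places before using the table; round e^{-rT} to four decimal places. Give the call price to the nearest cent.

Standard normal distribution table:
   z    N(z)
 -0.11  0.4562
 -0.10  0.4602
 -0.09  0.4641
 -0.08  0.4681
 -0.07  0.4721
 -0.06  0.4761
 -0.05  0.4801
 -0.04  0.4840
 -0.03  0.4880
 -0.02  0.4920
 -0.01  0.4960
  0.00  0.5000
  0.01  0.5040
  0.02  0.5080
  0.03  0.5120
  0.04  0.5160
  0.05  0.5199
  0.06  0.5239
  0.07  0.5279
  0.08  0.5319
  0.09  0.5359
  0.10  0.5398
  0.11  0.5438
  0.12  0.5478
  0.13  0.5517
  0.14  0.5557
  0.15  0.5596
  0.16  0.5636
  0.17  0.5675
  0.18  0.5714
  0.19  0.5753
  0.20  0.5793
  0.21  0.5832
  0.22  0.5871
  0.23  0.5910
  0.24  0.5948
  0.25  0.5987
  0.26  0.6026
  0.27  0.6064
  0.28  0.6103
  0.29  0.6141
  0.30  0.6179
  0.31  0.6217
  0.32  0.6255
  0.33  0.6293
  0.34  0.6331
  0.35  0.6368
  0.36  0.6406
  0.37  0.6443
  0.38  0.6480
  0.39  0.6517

$85.97

σ√T = 0.54 × 0.8165 = 0.4409
d₁ = [ln(424/418) + (0.079 + 0.54²/2)·0.6667] / 0.4409 = [0.0143 + 0.1499] / 0.4409 = 0.3722 → 0.37
d₂ = d₁ − σ√T = 0.3722 − 0.4409 = -0.0687 → -0.07
exp(−rT) = exp(−0.079·0.6667) = 0.9487
N(d₁) = N(0.37) = 0.6443;  N(d₂) = N(-0.07) = 0.4721
C = 424·0.6443 − 418·0.9487·0.4721 = 273.1832 − 187.2144 = 85.9688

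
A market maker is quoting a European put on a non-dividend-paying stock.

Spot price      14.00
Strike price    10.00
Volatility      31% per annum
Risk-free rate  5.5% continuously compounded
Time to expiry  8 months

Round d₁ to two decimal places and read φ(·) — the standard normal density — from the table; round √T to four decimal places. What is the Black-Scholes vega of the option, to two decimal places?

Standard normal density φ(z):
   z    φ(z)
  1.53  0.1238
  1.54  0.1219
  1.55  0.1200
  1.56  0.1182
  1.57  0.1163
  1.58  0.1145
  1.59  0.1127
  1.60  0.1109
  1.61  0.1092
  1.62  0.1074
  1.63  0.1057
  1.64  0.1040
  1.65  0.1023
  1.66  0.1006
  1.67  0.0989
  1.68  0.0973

σ√T = 0.31 × 0.8165 = 0.2531
d₁ = [ln(14/10) + (0.055 + ½·0.31²)·0.6667] / (σ√T) = (0.3365 + 0.0687) / 0.2531 = 1.6008 ≈ 1.60
√T = √0.6667 = 0.8165
φ(d₁) = φ(1.60) = 0.1109
vega = S·φ(d₁)·√T = 14·0.1109·0.8165 = 1.2677
(The call has the same vega.)

1.27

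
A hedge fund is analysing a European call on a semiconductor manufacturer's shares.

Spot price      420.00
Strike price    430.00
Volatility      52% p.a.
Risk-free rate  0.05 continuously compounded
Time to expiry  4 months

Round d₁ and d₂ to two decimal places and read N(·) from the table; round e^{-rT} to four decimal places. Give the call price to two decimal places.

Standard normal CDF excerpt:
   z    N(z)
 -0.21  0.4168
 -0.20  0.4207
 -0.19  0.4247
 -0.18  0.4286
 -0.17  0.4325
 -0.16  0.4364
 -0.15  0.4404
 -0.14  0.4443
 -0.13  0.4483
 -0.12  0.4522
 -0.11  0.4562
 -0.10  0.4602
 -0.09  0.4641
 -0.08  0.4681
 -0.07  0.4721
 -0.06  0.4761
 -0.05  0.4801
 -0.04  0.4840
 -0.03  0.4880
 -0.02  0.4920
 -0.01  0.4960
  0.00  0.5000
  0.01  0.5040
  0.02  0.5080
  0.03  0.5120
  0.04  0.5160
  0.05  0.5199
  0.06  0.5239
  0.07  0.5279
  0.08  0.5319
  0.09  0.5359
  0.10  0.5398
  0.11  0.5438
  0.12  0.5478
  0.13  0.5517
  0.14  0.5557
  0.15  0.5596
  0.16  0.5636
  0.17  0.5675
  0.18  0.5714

48.81

σ√T = 0.52·√0.3333 = 0.3002
ln(S/K) + (r + σ²/2)T = ln(420/430) + (0.05 + 0.52²/2)·0.3333 = -0.0235 + 0.0617 = 0.0382
d₁ = 0.0382 / 0.3002 = 0.1272 ⇒ 0.13
d₂ = d₁ − σ√T = 0.1272 − 0.3002 = -0.1730 ⇒ -0.17
exp(−rT) = exp(−0.05·0.3333) = 0.9835
C = 420·N(0.13) − 430·0.9835·N(-0.17) = 420·0.5517 − 430·0.9835·0.4325 = 231.7140 − 182.9064 = 48.8076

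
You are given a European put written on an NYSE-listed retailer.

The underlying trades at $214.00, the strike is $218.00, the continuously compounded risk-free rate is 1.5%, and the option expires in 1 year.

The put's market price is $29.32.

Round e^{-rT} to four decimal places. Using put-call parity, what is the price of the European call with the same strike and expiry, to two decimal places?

$28.57

exp(−rT) = exp(−0.015·1) = 0.9851
Put-call parity: C − P = S − K·e^(−rT) = 214 − 218·0.9851 = 214 − 214.7518 = -0.7518
C = P + (C − P) = 29.32 + (-0.7518) = 28.5682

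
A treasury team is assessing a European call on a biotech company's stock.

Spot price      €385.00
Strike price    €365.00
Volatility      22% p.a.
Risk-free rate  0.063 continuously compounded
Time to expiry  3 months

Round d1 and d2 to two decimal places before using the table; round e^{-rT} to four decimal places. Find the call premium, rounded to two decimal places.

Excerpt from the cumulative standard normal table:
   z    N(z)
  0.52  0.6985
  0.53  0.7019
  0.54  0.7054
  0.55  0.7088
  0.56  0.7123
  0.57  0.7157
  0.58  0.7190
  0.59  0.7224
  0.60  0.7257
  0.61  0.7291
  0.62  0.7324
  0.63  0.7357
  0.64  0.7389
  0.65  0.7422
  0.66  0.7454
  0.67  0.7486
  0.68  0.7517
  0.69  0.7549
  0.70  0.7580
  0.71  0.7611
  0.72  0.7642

€32.25

σ√T = 0.22 × 0.5000 = 0.1100
d₁ = [ln(385/365) + (0.063 + 0.22²/2)·0.25] / 0.1100 = [0.0533 + 0.0218] / 0.1100 = 0.6831 which rounds to 0.68
d₂ = d₁ − σ√T = 0.6831 − 0.1100 = 0.5731 which rounds to 0.57
exp(−rT) = exp(−0.063·0.25) = 0.9844
C = 385·N(0.68) − 365·0.9844·N(0.57) = 385·0.7517 − 365·0.9844·0.7157 = 289.4045 − 257.1553 = 32.2492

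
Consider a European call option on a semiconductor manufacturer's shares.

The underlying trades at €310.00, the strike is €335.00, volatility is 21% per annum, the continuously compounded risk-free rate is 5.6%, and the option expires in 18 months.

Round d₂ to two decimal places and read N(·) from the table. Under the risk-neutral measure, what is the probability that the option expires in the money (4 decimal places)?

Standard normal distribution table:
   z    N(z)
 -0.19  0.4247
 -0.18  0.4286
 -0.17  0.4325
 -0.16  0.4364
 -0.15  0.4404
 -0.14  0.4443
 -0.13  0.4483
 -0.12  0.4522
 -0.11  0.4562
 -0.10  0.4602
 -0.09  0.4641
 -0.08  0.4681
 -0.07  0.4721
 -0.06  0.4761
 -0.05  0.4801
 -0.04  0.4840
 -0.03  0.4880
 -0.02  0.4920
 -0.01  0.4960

0.4602

σ√T = 0.21·√1.5 = 0.2572
d₁ = [ln(310/335) + (0.056 + ½·0.21²)·1.5] / (σ√T) = (-0.0776 + 0.1171) / 0.2572 = 0.1536 ≈ 0.15
d₂ = 0.1536 − 0.2572 = -0.1036 ≈ -0.10
Pr(exercise) under Q = N(d₂) = 0.4602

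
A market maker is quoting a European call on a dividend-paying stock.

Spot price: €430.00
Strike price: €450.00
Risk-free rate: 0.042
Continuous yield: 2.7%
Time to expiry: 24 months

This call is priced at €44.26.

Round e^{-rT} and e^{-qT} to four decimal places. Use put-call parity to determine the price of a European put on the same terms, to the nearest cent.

exp(−qT) = exp(−0.027·2) = 0.9474;  exp(−rT) = exp(−0.042·2) = 0.9194
Put-call parity: C − P = S·e^(−qT) − K·e^(−rT) = 430·0.9474 − 450·0.9194 = 407.3820 − 413.7300 = -6.3480
P = C − (C − P) = 44.26 − (-6.3480) = 50.6080

€50.61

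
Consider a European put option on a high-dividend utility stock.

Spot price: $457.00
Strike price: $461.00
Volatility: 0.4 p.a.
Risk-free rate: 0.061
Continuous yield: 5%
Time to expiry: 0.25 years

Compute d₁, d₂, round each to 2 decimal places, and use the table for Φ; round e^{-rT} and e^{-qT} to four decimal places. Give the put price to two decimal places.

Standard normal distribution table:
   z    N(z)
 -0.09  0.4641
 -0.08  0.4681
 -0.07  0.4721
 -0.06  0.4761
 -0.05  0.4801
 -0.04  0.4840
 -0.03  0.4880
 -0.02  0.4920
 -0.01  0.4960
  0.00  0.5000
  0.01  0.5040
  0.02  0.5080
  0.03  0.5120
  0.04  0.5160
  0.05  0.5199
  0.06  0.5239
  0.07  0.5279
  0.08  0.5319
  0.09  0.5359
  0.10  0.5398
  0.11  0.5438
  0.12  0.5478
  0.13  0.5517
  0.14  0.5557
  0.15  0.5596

T = 0.25;  σ√T = 0.2000
ln(S/K) + (r − q + σ²/2)T = ln(457/461) + (0.061 − 0.05 + 0.4²/2)·0.25 = -0.0087 + 0.0228 = 0.0140
d₁ = 0.0140 / 0.2000 = 0.0702 ≈ 0.07
d₂ = d₁ − σ√T = 0.0702 − 0.2000 = -0.1298 ≈ -0.13
exp(−qT) = exp(−0.05·0.25) = 0.9876;  exp(−rT) = exp(−0.061·0.25) = 0.9849
N(−d₂) = N(0.13) = 0.5517;  N(−d₁) = N(-0.07) = 0.4721
P = 461·0.9849·0.5517 − 457·0.9876·0.4721 = 250.4933 − 213.0744 = 37.4189

$37.42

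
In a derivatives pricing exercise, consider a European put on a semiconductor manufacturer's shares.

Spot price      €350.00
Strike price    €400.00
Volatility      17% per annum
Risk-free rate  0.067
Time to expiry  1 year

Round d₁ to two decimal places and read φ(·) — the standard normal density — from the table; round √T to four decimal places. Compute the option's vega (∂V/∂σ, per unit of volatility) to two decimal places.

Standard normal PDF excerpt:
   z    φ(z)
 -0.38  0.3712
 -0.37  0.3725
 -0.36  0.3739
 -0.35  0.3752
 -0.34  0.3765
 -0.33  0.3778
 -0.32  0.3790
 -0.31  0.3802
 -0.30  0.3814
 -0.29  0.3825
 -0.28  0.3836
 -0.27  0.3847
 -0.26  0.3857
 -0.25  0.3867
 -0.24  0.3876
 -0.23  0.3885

133.07

T = 1;  σ√T = 0.1700
d₁ = [ln(350/400) + (0.067 + ½·0.17²)·1] / (σ√T) = (-0.1335 + 0.0815) / 0.1700 = -0.3064 which rounds to -0.31
√T = √1 = 1.0000
φ(d₁) = φ(-0.31) = 0.3802
vega = S·φ(d₁)·√T = 350·0.3802·1.0000 = 133.0700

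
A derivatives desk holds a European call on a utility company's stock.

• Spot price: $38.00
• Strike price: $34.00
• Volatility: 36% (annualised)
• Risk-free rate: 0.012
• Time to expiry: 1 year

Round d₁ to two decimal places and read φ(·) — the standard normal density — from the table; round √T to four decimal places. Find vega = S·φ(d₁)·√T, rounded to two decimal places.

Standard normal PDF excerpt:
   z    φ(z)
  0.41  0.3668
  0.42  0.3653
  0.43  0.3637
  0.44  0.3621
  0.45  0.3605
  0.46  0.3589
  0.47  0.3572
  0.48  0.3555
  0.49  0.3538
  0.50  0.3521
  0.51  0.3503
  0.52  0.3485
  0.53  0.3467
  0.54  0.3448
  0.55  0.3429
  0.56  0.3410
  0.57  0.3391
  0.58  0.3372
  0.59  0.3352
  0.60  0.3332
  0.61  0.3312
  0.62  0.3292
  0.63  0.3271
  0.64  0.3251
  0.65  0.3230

T = 1;  σ√T = 0.3600
ln(S/K) + (r + σ²/2)T = ln(38/34) + (0.012 + 0.36²/2)·1 = 0.1112 + 0.0768 = 0.1880
d₁ = 0.1880 / 0.3600 = 0.5223 ⇒ 0.52
√T = √1 = 1.0000
φ(d₁) = φ(0.52) = 0.3485
vega = S·φ(d₁)·√T = 38·0.3485·1.0000 = 13.2430

13.24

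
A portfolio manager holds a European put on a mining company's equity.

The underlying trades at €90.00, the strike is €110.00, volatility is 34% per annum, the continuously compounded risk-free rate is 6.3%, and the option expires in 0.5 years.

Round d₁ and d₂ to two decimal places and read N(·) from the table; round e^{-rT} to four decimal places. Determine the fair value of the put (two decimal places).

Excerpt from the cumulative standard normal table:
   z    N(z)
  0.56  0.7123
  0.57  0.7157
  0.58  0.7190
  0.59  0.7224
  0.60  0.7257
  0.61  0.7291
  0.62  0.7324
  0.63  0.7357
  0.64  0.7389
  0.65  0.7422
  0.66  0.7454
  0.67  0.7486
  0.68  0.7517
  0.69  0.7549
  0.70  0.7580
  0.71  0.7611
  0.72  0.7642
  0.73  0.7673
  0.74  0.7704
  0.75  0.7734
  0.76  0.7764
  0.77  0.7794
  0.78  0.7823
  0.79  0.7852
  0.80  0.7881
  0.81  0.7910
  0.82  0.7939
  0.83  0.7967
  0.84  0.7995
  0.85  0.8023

€19.91

σ√T = 0.34 × 0.7071 = 0.2404
ln(S/K) + (r + σ²/2)T = ln(90/110) + (0.063 + 0.34²/2)·0.5 = -0.2007 + 0.0604 = -0.1403
d₁ = -0.1403 / 0.2404 = -0.5834 which rounds to -0.58
d₂ = d₁ − σ√T = -0.5834 − 0.2404 = -0.8239 which rounds to -0.82
e^(−rT) = e^(−0.063·0.5) = 0.9690
P = 110·0.9690·N(0.82) − 90·N(0.58) = 110·0.9690·0.7939 − 90·0.7190 = 84.6218 − 64.7100 = 19.9118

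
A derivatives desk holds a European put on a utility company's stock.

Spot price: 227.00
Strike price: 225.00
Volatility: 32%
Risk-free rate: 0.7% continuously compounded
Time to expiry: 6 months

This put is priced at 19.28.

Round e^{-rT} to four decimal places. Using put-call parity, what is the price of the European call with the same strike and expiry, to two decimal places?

22.07

e^(−rT) = e^(−0.007·0.5) = 0.9965
Put-call parity: C − P = S − K·e^(−rT) = 227 − 225·0.9965 = 227 − 224.2125 = 2.7875
C = P + (C − P) = 19.28 + (2.7875) = 22.0675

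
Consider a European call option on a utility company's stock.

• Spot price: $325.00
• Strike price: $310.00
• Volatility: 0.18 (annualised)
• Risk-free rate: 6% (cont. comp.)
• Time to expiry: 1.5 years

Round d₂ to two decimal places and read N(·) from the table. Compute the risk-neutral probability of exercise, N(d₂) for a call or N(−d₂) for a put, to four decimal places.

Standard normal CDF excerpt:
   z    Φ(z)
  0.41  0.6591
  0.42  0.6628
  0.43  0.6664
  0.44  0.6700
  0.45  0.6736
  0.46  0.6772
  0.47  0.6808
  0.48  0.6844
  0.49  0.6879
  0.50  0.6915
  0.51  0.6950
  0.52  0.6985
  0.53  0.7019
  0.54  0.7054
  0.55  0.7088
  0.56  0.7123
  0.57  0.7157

0.6950

σ√T = 0.18·√1.5 = 0.2205
d₁ = [ln(325/310) + (0.06 + 0.18²/2)·1.5] / 0.2205 = [0.0473 + 0.1143] / 0.2205 = 0.7328 ≈ 0.73
d₂ = d₁ − σ√T = 0.7328 − 0.2205 = 0.5124 ≈ 0.51
Pr(exercise) under Q = N(d₂) = 0.6950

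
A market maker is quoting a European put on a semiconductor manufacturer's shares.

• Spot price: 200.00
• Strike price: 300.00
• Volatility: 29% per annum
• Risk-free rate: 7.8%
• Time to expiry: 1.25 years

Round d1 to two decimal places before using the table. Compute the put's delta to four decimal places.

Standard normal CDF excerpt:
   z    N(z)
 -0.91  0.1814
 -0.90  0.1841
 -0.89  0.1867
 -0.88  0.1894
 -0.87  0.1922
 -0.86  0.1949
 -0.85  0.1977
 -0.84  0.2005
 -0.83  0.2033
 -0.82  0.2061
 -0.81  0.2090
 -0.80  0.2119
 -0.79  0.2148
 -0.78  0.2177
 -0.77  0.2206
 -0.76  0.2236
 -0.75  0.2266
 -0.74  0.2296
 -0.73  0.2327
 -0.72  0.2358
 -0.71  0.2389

σ√T = 0.29·√1.25 = 0.3242
ln(S/K) + (r + σ²/2)T = ln(200/300) + (0.078 + 0.29²/2)·1.25 = -0.4055 + 0.1501 = -0.2554
d₁ = -0.2554 / 0.3242 = -0.7877 ⇒ -0.79
N(d₁) = N(-0.79) = 0.2148
Δ_put = N(d₁) − 1 = 0.2148 − 1 = -0.7852

-0.7852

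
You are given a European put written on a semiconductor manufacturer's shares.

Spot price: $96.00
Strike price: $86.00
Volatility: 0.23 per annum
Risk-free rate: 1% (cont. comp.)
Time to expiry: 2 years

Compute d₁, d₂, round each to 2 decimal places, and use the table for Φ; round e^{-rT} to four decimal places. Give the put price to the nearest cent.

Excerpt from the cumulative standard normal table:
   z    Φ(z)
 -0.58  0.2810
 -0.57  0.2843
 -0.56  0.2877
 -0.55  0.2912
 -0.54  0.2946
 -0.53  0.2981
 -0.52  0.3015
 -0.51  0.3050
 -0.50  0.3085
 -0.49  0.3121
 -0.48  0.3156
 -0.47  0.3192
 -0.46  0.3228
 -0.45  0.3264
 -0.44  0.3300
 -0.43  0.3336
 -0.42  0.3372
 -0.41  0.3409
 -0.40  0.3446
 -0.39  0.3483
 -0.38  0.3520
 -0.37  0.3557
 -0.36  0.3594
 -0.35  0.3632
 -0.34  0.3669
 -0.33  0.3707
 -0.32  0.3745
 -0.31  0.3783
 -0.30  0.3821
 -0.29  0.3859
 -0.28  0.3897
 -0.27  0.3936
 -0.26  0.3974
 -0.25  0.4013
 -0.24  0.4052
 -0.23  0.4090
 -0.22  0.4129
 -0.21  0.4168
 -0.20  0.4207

$6.54

σ√T = 0.23·√2 = 0.3253
d₁ = [ln(96/86) + (0.01 + 0.23²/2)·2] / 0.3253 = [0.1100 + 0.0729] / 0.3253 = 0.5623 ⇒ 0.56
d₂ = d₁ − σ√T = 0.5623 − 0.3253 = 0.2370 ⇒ 0.24
e^(−rT) = e^(−0.01·2) = 0.9802
N(−d₂) = N(-0.24) = 0.4052;  N(−d₁) = N(-0.56) = 0.2877
P = 86·0.9802·0.4052 − 96·0.2877 = 34.1572 − 27.6192 = 6.5380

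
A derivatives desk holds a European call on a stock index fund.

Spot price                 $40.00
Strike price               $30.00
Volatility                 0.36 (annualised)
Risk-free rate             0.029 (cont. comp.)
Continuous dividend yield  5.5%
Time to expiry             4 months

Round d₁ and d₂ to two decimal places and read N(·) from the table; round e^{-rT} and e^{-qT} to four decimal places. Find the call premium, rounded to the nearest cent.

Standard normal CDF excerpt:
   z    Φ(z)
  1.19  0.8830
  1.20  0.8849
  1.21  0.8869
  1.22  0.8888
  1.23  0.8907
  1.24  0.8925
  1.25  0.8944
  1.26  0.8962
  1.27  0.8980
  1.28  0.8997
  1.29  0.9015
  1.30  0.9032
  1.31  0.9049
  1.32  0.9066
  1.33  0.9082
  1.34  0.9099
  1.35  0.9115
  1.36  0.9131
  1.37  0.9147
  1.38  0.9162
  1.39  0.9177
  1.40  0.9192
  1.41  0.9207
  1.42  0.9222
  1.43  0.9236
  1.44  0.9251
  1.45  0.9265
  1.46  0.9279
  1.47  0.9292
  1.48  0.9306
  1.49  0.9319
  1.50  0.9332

$9.87

σ√T = 0.36 × 0.5774 = 0.2078
d₁ = [ln(40/30) + (0.029 − 0.055 + 0.36²/2)·0.3333] / 0.2078 = [0.2877 + 0.0129] / 0.2078 = 1.4463 ≈ 1.45
d₂ = d₁ − σ√T = 1.4463 − 0.2078 = 1.2385 ≈ 1.24
exp(−qT) = exp(−0.055·0.3333) = 0.9818;  exp(−rT) = exp(−0.029·0.3333) = 0.9904
N(d₁) = N(1.45) = 0.9265;  N(d₂) = N(1.24) = 0.8925
C = 40·0.9818·0.9265 − 30·0.9904·0.8925 = 36.3855 − 26.5180 = 9.8675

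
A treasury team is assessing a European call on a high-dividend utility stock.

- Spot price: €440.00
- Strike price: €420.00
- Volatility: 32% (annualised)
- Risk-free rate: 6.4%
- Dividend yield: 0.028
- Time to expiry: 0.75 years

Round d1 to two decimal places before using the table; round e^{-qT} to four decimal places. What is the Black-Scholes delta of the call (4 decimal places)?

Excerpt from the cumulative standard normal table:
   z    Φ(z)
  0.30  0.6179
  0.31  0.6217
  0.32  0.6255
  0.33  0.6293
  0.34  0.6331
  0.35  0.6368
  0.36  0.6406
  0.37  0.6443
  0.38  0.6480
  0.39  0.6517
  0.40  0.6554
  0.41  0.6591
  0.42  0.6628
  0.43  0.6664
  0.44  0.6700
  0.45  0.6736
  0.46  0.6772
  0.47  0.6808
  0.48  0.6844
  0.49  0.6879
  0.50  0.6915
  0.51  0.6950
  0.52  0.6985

0.6418

T = 0.75;  σ√T = 0.2771
d₁ = [ln(440/420) + (0.064 − 0.028 + ½·0.32²)·0.75] / (σ√T) = (0.0465 + 0.0654) / 0.2771 = 0.4039 ⇒ 0.40
N(d₁) = N(0.40) = 0.6554
Δ_call = exp(−qT)·N(d₁) = 0.9792·0.6554 = 0.6418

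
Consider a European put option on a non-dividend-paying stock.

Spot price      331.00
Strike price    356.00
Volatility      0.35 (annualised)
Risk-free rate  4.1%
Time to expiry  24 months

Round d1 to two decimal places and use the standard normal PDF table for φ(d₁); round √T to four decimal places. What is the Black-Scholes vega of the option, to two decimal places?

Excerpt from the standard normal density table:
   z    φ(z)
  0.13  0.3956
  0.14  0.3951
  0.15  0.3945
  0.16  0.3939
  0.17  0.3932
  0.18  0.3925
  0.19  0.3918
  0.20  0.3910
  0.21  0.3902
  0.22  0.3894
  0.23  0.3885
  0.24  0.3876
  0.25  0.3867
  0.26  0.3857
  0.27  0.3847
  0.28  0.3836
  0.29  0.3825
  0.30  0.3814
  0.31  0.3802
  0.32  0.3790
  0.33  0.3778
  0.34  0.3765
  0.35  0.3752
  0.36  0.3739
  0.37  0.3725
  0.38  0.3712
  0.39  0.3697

180.08

σ√T = 0.35 × 1.4142 = 0.4950
d₁ = [ln(331/356) + (0.041 + 0.35²/2)·2] / 0.4950 = [-0.0728 + 0.2045] / 0.4950 = 0.2660 → 0.27
√T = √2 = 1.4142
φ(d₁) = φ(0.27) = 0.3847
vega = S·φ(d₁)·√T = 331·0.3847·1.4142 = 180.0781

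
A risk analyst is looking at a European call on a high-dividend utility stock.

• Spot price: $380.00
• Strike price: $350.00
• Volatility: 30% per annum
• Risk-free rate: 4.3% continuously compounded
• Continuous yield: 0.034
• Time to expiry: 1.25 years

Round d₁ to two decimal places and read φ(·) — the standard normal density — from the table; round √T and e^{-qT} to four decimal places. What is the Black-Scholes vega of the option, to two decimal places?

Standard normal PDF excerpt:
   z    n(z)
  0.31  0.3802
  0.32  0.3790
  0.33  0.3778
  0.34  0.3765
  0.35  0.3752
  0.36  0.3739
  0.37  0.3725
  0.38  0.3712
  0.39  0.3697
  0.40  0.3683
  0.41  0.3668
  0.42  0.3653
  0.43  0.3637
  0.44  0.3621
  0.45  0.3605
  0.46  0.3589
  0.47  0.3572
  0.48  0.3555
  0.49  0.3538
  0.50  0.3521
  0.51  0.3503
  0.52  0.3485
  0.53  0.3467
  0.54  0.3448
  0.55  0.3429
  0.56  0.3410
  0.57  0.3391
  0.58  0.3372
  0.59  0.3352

σ√T = 0.3 × 1.1180 = 0.3354
d₁ = [ln(380/350) + (0.043 − 0.034 + ½·0.3²)·1.25] / (σ√T) = (0.0822 + 0.0675) / 0.3354 = 0.4464 which rounds to 0.45
√T = √1.25 = 1.1180
φ(d₁) = φ(0.45) = 0.3605
exp(−qT) = exp(−0.034·1.25) = 0.9584
vega = S·exp(−qT)·φ(d₁)·√T = 380·0.9584·0.3605·1.1180 = 146.7836

146.78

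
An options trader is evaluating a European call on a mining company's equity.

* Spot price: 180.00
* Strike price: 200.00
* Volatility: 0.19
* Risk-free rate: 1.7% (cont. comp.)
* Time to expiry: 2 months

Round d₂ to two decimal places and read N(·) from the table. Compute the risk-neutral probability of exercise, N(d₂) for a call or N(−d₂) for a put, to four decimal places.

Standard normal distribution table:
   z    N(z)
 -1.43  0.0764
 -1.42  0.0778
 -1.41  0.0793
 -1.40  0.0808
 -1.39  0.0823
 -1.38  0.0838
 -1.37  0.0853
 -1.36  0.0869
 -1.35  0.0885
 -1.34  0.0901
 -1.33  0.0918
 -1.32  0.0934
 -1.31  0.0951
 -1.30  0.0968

T = 0.1667;  σ√T = 0.0776
d₁ = [ln(180/200) + (0.017 + ½·0.19²)·0.1667] / (σ√T) = (-0.1054 + 0.0058) / 0.0776 = -1.2830 ≈ -1.28
d₂ = -1.2830 − 0.0776 = -1.3606 ≈ -1.36
Pr(exercise) under Q = N(d₂) = 0.0869

0.0869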